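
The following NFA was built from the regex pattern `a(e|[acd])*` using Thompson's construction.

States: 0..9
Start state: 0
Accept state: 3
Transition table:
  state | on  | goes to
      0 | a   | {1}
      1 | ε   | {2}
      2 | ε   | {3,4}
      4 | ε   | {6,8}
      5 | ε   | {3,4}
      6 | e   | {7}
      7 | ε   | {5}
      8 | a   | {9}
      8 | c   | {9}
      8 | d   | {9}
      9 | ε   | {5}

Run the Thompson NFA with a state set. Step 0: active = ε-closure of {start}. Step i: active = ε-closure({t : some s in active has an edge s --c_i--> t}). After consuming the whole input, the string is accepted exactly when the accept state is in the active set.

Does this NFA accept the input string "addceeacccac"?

Answer: ACCEPT

Derivation:
initial (ε-close {0}): {0}
'a' @ 1: {1,2,3,4,6,8}  ✓accept
'd' @ 2: {3,4,5,6,8,9}  ✓accept
'd' @ 3: {3,4,5,6,8,9}  ✓accept
'c' @ 4: {3,4,5,6,8,9}  ✓accept
'e' @ 5: {3,4,5,6,7,8}  ✓accept
'e' @ 6: {3,4,5,6,7,8}  ✓accept
'a' @ 7: {3,4,5,6,8,9}  ✓accept
'c' @ 8: {3,4,5,6,8,9}  ✓accept
'c' @ 9: {3,4,5,6,8,9}  ✓accept
'c' @ 10: {3,4,5,6,8,9}  ✓accept
'a' @ 11: {3,4,5,6,8,9}  ✓accept
'c' @ 12: {3,4,5,6,8,9}  ✓accept
final: {3,4,5,6,8,9}; accept 3 in set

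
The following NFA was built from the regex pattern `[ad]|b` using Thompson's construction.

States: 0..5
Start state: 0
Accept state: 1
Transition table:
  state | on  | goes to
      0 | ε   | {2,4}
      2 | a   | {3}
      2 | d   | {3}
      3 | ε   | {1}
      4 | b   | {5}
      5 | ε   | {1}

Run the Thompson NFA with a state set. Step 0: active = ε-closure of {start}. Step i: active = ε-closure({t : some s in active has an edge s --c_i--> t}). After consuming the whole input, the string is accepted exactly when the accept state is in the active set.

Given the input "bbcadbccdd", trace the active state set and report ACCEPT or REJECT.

Answer: REJECT

Derivation:
start: ε-closure({0}) = {0,2,4}
'b' @ 1: {1,5}  [accepting]
'b' @ 2: {}  — no active states
rest 'cadbccdd' ignored (set empty)
final: {}; accept 1 not in set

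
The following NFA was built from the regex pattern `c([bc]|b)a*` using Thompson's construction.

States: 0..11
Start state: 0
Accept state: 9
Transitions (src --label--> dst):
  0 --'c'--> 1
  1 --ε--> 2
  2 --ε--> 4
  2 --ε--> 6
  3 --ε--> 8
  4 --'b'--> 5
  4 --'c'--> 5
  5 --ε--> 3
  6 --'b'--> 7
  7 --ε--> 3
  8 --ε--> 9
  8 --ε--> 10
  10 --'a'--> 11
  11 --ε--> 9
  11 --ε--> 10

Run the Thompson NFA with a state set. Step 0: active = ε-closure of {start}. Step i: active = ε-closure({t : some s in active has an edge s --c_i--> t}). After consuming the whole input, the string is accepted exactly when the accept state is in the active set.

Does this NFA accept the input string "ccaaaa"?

Answer: ACCEPT

Steps:
S₀ = ε-closure({0}) = {0}
'c' @ 1: {1,2,4,6}
'c' @ 2: {3,5,8,9,10}  [accepting]
'a' @ 3: {9,10,11}  [accepting]
'a' @ 4: {9,10,11}  [accepting]
'a' @ 5: {9,10,11}  [accepting]
'a' @ 6: {9,10,11}  [accepting]
final: {9,10,11}; accept 9 in set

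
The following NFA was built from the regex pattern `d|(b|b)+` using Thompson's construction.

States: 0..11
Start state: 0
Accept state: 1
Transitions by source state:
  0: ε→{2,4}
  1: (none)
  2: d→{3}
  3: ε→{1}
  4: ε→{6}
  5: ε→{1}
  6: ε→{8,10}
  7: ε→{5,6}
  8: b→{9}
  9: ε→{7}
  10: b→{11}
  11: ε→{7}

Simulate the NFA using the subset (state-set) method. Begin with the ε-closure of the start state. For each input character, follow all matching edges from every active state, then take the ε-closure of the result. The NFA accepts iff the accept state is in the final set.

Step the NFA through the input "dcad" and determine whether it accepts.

Answer: REJECT

Steps:
initial (ε-close {0}): {0,2,4,6,8,10}
'd' @ 1: {1,3}  ✓accept
'c' @ 2: {}  — state set empty
rest 'ad' ignored (set empty)
final: {}; accept 1 not in set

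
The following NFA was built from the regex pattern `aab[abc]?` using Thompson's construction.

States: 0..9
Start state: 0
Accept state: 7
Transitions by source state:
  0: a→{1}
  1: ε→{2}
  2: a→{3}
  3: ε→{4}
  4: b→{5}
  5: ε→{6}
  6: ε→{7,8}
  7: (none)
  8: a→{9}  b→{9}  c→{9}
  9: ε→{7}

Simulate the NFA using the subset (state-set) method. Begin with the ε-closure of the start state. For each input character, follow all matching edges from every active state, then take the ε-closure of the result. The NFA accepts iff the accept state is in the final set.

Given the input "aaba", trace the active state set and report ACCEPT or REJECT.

Answer: ACCEPT

Steps:
initial (ε-close {0}): {0}
'a' @ 1: {1,2}
'a' @ 2: {3,4}
'b' @ 3: {5,6,7,8}  (accept∈set)
'a' @ 4: {7,9}  (accept∈set)
after full input: {7,9}  (accept=7 in)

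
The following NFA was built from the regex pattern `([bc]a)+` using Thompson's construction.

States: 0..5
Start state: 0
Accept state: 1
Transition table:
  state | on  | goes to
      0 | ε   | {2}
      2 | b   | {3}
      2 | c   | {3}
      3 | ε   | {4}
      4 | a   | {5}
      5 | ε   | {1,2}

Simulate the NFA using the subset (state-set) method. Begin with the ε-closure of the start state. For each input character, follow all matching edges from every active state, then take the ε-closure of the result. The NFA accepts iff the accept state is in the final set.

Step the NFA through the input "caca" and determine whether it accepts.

start: ε-closure({0}) = {0,2}
'c' @ 1: {3,4}
'a' @ 2: {1,2,5}  [accepting]
'c' @ 3: {3,4}
'a' @ 4: {1,2,5}  [accepting]
final: {1,2,5}; accept 1 in set

Answer: ACCEPT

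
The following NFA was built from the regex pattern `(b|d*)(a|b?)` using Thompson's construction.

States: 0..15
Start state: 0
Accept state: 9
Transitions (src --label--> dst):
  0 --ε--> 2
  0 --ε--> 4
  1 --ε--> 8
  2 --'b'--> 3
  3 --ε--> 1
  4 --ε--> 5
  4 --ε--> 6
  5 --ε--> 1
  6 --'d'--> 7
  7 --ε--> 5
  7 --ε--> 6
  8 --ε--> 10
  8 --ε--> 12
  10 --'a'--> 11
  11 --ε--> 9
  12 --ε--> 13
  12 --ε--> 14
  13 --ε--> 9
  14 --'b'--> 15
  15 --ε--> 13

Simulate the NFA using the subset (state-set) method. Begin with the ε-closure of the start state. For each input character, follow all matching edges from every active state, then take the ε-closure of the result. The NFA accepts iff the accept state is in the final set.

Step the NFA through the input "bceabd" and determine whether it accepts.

start: ε-closure({0}) = {0,1,2,4,5,6,8,9,10,12,13,14}
'b' @ 1: {1,3,8,9,10,12,13,14,15}  ✓accept
'c' @ 2: {}  — state set empty
rest 'eabd' ignored (set empty)
after full input: {}  (accept=9 not in)

Answer: REJECT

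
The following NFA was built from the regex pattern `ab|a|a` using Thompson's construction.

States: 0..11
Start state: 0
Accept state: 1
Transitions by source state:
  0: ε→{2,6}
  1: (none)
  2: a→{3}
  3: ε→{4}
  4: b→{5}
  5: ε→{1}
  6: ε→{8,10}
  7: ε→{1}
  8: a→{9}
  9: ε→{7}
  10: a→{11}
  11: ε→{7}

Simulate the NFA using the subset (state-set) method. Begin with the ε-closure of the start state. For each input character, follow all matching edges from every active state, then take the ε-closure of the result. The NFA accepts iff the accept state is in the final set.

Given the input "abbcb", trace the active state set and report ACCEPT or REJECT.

S₀ = ε-closure({0}) = {0,2,6,8,10}
'a' @ 1: {1,3,4,7,9,11}  ✓accept
'b' @ 2: {1,5}  ✓accept
'b' @ 3: {}  — dead — no transitions
rest 'cb' ignored (set empty)
end set {} — state 1 not in

Answer: REJECT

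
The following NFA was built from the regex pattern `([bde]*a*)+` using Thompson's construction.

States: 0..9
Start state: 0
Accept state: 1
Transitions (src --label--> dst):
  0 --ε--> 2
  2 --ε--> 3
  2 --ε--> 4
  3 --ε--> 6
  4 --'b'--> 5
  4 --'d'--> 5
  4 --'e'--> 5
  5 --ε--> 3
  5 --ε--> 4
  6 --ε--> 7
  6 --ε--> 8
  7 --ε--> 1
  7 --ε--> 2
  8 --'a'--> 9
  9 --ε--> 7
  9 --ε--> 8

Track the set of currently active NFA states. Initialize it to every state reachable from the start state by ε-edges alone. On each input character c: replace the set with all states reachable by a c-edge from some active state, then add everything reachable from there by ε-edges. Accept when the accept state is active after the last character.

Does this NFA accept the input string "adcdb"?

initial (ε-close {0}): {0,1,2,3,4,6,7,8}
'a' @ 1: {1,2,3,4,6,7,8,9}  (accept∈set)
'd' @ 2: {1,2,3,4,5,6,7,8}  (accept∈set)
'c' @ 3: {}  — state set empty
rest 'db' ignored (set empty)
final: {}; accept 1 not in set

Answer: REJECT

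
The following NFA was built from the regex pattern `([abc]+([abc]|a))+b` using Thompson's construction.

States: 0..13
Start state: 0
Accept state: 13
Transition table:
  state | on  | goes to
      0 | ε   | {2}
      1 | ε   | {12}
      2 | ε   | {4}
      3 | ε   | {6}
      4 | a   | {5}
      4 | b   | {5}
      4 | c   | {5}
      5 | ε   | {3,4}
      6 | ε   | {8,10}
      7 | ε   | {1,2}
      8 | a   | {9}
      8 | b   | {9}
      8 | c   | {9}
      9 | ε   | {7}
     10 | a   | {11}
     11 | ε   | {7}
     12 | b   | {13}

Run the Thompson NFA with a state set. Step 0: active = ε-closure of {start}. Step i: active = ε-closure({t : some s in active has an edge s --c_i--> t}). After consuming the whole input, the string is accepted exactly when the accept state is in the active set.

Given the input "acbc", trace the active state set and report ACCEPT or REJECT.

start: ε-closure({0}) = {0,2,4}
'a' @ 1: {3,4,5,6,8,10}
'c' @ 2: {1,2,3,4,5,6,7,8,9,10,12}
'b' @ 3: {1,2,3,4,5,6,7,8,9,10,12,13}  [accepting]
'c' @ 4: {1,2,3,4,5,6,7,8,9,10,12}
after full input: {1,2,3,4,5,6,7,8,9,10,12}  (accept=13 not in)

Answer: REJECT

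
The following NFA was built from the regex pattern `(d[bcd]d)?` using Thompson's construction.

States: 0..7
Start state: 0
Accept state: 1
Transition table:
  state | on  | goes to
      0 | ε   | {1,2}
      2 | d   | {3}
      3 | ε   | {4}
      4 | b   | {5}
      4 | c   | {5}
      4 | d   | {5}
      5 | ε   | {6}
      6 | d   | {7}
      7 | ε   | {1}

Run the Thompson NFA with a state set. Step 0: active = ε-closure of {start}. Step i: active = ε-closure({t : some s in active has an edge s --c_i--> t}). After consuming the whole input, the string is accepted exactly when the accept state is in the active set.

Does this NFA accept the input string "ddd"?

start: ε-closure({0}) = {0,1,2}
'd' @ 1: {3,4}
'd' @ 2: {5,6}
'd' @ 3: {1,7}  (accept∈set)
after full input: {1,7}  (accept=1 in)

Answer: ACCEPT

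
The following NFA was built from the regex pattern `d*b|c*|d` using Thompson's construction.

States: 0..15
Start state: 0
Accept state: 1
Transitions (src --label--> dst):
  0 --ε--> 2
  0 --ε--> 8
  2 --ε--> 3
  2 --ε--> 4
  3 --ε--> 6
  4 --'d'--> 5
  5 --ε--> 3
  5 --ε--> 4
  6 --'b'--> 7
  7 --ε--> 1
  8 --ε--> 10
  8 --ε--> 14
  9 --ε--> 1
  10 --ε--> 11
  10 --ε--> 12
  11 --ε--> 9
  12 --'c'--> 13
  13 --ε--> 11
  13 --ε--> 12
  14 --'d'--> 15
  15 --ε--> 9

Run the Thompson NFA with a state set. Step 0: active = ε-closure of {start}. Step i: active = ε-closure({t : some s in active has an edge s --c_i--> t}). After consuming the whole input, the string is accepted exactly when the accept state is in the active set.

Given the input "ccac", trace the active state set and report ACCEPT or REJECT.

Answer: REJECT

Derivation:
start: ε-closure({0}) = {0,1,2,3,4,6,8,9,10,11,12,14}
'c' @ 1: {1,9,11,12,13}  (accept∈set)
'c' @ 2: {1,9,11,12,13}  (accept∈set)
'a' @ 3: {}  — dead — no transitions
rest 'c' ignored (set empty)
final: {}; accept 1 not in set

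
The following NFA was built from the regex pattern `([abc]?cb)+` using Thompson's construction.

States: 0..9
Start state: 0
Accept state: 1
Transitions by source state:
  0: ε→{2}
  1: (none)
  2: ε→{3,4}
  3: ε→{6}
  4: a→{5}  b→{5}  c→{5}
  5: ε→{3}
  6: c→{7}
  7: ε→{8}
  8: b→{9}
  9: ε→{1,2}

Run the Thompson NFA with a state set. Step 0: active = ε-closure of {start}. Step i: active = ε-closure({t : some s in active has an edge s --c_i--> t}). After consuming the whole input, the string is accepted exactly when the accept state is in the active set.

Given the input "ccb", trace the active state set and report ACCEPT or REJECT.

initial (ε-close {0}): {0,2,3,4,6}
'c' @ 1: {3,5,6,7,8}
'c' @ 2: {7,8}
'b' @ 3: {1,2,3,4,6,9}  [accepting]
end set {1,2,3,4,6,9} — state 1 in

Answer: ACCEPT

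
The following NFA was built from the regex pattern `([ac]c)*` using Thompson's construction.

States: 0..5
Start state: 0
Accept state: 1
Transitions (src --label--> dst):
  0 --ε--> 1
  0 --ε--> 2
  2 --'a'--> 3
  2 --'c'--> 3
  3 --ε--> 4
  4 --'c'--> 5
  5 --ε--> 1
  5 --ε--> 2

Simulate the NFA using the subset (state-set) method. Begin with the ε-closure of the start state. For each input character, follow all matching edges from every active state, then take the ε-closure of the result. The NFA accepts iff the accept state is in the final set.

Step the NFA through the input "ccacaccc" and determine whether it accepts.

Answer: ACCEPT

Trace:
S₀ = ε-closure({0}) = {0,1,2}
'c' @ 1: {3,4}
'c' @ 2: {1,2,5}  ✓accept
'a' @ 3: {3,4}
'c' @ 4: {1,2,5}  ✓accept
'a' @ 5: {3,4}
'c' @ 6: {1,2,5}  ✓accept
'c' @ 7: {3,4}
'c' @ 8: {1,2,5}  ✓accept
after full input: {1,2,5}  (accept=1 in)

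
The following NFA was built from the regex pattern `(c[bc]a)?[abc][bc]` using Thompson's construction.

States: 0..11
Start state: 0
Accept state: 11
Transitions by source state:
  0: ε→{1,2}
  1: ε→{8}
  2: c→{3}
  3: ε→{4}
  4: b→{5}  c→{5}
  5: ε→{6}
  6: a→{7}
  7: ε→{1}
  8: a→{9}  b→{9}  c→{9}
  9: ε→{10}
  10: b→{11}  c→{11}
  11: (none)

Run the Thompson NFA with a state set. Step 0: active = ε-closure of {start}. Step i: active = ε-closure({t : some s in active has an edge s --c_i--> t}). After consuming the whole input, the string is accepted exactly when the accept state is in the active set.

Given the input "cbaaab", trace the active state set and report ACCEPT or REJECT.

Answer: REJECT

Steps:
start: ε-closure({0}) = {0,1,2,8}
'c' @ 1: {3,4,9,10}
'b' @ 2: {5,6,11}  [accepting]
'a' @ 3: {1,7,8}
'a' @ 4: {9,10}
'a' @ 5: {}  — dead — no transitions
rest 'b' ignored (set empty)
final: {}; accept 11 not in set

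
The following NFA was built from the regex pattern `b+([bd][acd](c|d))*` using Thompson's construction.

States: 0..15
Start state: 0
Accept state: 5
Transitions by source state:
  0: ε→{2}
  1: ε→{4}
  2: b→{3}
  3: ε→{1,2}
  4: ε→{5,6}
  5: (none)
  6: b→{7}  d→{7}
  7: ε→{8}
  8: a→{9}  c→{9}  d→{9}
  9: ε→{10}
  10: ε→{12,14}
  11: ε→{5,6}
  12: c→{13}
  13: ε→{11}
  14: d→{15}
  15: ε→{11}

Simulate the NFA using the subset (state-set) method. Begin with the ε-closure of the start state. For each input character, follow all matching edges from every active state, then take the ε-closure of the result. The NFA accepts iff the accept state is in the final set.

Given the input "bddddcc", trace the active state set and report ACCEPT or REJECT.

initial (ε-close {0}): {0,2}
'b' @ 1: {1,2,3,4,5,6}  [accepting]
'd' @ 2: {7,8}
'd' @ 3: {9,10,12,14}
'd' @ 4: {5,6,11,15}  [accepting]
'd' @ 5: {7,8}
'c' @ 6: {9,10,12,14}
'c' @ 7: {5,6,11,13}  [accepting]
after full input: {5,6,11,13}  (accept=5 in)

Answer: ACCEPT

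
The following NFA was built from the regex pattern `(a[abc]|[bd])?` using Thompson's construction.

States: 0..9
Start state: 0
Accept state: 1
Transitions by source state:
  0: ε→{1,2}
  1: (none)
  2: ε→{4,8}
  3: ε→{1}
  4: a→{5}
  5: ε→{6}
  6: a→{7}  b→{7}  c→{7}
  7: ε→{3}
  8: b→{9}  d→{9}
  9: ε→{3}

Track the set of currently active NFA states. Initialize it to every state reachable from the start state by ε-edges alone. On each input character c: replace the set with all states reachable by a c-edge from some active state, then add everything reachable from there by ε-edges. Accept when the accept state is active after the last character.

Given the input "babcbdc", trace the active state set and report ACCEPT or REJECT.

Answer: REJECT

Steps:
initial (ε-close {0}): {0,1,2,4,8}
'b' @ 1: {1,3,9}  ✓accept
'a' @ 2: {}  — dead — no transitions
rest 'bcbdc' ignored (set empty)
end set {} — state 1 not in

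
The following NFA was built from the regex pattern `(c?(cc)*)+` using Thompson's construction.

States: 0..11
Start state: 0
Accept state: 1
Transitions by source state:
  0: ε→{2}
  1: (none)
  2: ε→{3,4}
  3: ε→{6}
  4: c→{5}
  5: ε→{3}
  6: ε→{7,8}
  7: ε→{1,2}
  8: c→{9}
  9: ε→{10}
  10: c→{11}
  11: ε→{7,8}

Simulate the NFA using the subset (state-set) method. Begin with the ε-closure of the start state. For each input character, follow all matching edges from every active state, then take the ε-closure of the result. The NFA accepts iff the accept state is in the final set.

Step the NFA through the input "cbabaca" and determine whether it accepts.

initial (ε-close {0}): {0,1,2,3,4,6,7,8}
'c' @ 1: {1,2,3,4,5,6,7,8,9,10}  ✓accept
'b' @ 2: {}  — state set empty
rest 'abaca' ignored (set empty)
end set {} — state 1 not in

Answer: REJECT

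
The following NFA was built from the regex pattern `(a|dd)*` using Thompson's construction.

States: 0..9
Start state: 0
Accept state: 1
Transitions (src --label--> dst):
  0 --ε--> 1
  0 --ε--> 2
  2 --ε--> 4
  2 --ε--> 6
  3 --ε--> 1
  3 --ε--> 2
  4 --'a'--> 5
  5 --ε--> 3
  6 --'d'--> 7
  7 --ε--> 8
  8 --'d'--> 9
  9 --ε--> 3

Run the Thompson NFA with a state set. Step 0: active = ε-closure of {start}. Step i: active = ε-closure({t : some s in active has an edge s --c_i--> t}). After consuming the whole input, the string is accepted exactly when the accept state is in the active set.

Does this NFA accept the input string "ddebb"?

S₀ = ε-closure({0}) = {0,1,2,4,6}
'd' @ 1: {7,8}
'd' @ 2: {1,2,3,4,6,9}  ✓accept
'e' @ 3: {}  — dead — no transitions
rest 'bb' ignored (set empty)
final: {}; accept 1 not in set

Answer: REJECT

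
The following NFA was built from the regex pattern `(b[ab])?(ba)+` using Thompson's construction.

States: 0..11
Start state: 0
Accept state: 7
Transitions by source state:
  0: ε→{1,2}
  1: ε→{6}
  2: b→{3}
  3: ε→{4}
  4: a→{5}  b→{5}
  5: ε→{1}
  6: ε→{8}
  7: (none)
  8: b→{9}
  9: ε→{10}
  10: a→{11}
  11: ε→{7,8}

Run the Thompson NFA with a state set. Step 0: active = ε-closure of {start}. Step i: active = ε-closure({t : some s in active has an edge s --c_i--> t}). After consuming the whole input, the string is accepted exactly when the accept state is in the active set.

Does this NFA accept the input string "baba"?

Answer: ACCEPT

Steps:
S₀ = ε-closure({0}) = {0,1,2,6,8}
'b' @ 1: {3,4,9,10}
'a' @ 2: {1,5,6,7,8,11}  ✓accept
'b' @ 3: {9,10}
'a' @ 4: {7,8,11}  ✓accept
end set {7,8,11} — state 7 in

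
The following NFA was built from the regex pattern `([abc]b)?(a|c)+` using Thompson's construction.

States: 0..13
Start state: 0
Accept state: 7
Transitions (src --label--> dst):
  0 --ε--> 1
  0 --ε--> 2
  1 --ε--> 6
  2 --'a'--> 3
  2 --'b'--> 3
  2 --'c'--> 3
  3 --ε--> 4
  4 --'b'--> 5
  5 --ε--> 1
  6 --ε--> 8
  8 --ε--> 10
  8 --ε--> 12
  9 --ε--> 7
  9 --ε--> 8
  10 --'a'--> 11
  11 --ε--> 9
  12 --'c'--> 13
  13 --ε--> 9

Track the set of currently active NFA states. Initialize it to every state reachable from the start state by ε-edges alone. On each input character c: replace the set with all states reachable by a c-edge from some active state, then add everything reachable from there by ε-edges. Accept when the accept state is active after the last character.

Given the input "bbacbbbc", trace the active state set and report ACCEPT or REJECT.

Answer: REJECT

Trace:
S₀ = ε-closure({0}) = {0,1,2,6,8,10,12}
'b' @ 1: {3,4}
'b' @ 2: {1,5,6,8,10,12}
'a' @ 3: {7,8,9,10,11,12}  ✓accept
'c' @ 4: {7,8,9,10,12,13}  ✓accept
'b' @ 5: {}  — state set empty
rest 'bbc' ignored (set empty)
final: {}; accept 7 not in set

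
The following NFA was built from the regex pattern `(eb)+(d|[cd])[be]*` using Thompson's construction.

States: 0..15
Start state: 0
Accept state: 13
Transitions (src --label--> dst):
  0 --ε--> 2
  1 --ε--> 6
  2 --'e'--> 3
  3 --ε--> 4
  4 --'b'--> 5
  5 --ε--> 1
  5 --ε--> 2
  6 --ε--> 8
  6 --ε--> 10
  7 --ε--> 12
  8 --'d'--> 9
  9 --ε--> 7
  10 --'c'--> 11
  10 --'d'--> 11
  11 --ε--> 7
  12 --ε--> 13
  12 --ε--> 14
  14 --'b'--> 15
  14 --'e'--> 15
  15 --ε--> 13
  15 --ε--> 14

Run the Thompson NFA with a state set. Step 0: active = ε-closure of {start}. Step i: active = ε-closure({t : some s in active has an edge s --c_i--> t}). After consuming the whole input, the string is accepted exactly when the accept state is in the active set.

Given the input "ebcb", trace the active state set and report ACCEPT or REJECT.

S₀ = ε-closure({0}) = {0,2}
'e' @ 1: {3,4}
'b' @ 2: {1,2,5,6,8,10}
'c' @ 3: {7,11,12,13,14}  [accepting]
'b' @ 4: {13,14,15}  [accepting]
end set {13,14,15} — state 13 in

Answer: ACCEPT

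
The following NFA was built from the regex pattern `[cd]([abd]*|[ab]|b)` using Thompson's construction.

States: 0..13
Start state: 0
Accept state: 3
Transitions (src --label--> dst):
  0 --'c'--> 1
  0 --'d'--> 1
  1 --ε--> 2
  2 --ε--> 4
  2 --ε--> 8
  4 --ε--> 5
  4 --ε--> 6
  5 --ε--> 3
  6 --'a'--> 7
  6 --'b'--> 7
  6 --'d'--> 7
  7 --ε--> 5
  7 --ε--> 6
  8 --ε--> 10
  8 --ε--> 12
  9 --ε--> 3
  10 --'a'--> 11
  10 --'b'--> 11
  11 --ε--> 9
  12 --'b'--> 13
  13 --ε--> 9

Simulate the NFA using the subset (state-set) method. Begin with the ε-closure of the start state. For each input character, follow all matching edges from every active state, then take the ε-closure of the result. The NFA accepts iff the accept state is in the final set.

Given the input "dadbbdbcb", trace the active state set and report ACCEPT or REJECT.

Answer: REJECT

Trace:
initial (ε-close {0}): {0}
'd' @ 1: {1,2,3,4,5,6,8,10,12}  (accept∈set)
'a' @ 2: {3,5,6,7,9,11}  (accept∈set)
'd' @ 3: {3,5,6,7}  (accept∈set)
'b' @ 4: {3,5,6,7}  (accept∈set)
'b' @ 5: {3,5,6,7}  (accept∈set)
'd' @ 6: {3,5,6,7}  (accept∈set)
'b' @ 7: {3,5,6,7}  (accept∈set)
'c' @ 8: {}  — dead — no transitions
rest 'b' ignored (set empty)
end set {} — state 3 not in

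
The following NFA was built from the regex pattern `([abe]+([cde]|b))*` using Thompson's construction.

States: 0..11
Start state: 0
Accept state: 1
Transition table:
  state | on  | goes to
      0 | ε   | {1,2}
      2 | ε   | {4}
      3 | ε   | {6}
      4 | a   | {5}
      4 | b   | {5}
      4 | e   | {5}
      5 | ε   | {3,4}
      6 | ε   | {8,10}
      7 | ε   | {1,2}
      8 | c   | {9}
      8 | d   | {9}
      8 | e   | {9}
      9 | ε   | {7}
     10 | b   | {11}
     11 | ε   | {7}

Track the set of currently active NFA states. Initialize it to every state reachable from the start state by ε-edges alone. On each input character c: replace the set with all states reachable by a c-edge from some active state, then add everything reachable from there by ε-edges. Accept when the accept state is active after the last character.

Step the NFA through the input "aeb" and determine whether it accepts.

Answer: ACCEPT

Derivation:
start: ε-closure({0}) = {0,1,2,4}
'a' @ 1: {3,4,5,6,8,10}
'e' @ 2: {1,2,3,4,5,6,7,8,9,10}  (accept∈set)
'b' @ 3: {1,2,3,4,5,6,7,8,10,11}  (accept∈set)
after full input: {1,2,3,4,5,6,7,8,10,11}  (accept=1 in)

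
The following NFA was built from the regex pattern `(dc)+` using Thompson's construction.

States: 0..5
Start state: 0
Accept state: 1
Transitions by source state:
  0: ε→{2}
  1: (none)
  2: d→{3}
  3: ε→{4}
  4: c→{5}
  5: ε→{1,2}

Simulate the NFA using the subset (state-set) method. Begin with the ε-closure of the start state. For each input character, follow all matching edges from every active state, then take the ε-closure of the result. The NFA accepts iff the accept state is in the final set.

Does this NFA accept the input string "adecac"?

S₀ = ε-closure({0}) = {0,2}
'a' @ 1: {}  — state set empty
rest 'decac' ignored (set empty)
end set {} — state 1 not in

Answer: REJECT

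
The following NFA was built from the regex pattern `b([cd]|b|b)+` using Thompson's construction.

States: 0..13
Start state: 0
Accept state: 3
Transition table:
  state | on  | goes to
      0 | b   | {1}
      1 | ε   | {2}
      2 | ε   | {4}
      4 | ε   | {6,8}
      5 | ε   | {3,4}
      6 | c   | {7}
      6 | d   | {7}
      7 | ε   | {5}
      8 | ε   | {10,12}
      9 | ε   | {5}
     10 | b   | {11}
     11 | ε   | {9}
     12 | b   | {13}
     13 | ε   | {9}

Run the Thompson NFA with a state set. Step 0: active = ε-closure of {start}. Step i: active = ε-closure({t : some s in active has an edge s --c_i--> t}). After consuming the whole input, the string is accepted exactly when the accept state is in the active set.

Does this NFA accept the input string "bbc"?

S₀ = ε-closure({0}) = {0}
'b' @ 1: {1,2,4,6,8,10,12}
'b' @ 2: {3,4,5,6,8,9,10,11,12,13}  ✓accept
'c' @ 3: {3,4,5,6,7,8,10,12}  ✓accept
after full input: {3,4,5,6,7,8,10,12}  (accept=3 in)

Answer: ACCEPT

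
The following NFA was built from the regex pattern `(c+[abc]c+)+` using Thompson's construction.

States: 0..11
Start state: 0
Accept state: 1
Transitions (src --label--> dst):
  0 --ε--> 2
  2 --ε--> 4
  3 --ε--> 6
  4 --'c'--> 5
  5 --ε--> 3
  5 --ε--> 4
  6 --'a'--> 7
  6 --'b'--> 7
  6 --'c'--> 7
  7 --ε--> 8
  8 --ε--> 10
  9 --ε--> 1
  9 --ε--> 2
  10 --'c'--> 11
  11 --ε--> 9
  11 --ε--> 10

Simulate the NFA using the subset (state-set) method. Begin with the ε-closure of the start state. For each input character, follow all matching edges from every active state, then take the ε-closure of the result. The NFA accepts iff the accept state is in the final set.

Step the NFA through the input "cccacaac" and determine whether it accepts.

S₀ = ε-closure({0}) = {0,2,4}
'c' @ 1: {3,4,5,6}
'c' @ 2: {3,4,5,6,7,8,10}
'c' @ 3: {1,2,3,4,5,6,7,8,9,10,11}  ✓accept
'a' @ 4: {7,8,10}
'c' @ 5: {1,2,4,9,10,11}  ✓accept
'a' @ 6: {}  — no active states
rest 'ac' ignored (set empty)
end set {} — state 1 not in

Answer: REJECT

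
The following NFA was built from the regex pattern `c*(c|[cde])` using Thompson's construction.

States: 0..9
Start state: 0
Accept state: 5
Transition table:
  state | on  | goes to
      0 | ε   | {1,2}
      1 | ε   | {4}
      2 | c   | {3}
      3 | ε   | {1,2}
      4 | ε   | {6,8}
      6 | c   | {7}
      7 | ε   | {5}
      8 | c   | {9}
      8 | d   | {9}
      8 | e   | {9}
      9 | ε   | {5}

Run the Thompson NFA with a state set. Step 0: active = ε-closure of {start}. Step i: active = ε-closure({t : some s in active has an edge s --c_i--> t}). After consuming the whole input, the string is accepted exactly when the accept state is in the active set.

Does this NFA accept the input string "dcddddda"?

start: ε-closure({0}) = {0,1,2,4,6,8}
'd' @ 1: {5,9}  (accept∈set)
'c' @ 2: {}  — state set empty
rest 'ddddda' ignored (set empty)
final: {}; accept 5 not in set

Answer: REJECT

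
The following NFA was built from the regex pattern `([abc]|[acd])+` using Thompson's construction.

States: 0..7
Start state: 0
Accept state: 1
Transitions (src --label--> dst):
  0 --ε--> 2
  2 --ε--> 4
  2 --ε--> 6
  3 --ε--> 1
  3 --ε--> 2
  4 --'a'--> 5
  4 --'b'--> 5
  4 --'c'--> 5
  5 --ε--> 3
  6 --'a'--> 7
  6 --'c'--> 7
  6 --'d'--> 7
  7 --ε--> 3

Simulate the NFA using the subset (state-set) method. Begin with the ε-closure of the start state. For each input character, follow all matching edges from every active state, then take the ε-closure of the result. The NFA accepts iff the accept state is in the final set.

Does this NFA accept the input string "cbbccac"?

S₀ = ε-closure({0}) = {0,2,4,6}
'c' @ 1: {1,2,3,4,5,6,7}  [accepting]
'b' @ 2: {1,2,3,4,5,6}  [accepting]
'b' @ 3: {1,2,3,4,5,6}  [accepting]
'c' @ 4: {1,2,3,4,5,6,7}  [accepting]
'c' @ 5: {1,2,3,4,5,6,7}  [accepting]
'a' @ 6: {1,2,3,4,5,6,7}  [accepting]
'c' @ 7: {1,2,3,4,5,6,7}  [accepting]
final: {1,2,3,4,5,6,7}; accept 1 in set

Answer: ACCEPT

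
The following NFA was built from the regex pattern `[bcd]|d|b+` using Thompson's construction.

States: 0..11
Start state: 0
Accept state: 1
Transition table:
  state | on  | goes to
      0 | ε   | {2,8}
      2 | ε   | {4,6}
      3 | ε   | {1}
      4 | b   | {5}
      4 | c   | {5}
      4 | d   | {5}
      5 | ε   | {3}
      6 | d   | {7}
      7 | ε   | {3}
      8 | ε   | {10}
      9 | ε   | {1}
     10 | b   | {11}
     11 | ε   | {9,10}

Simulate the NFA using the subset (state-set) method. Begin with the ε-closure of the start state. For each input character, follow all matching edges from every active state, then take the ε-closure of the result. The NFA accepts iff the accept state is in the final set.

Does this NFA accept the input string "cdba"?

Answer: REJECT

Steps:
initial (ε-close {0}): {0,2,4,6,8,10}
'c' @ 1: {1,3,5}  [accepting]
'd' @ 2: {}  — no active states
rest 'ba' ignored (set empty)
after full input: {}  (accept=1 not in)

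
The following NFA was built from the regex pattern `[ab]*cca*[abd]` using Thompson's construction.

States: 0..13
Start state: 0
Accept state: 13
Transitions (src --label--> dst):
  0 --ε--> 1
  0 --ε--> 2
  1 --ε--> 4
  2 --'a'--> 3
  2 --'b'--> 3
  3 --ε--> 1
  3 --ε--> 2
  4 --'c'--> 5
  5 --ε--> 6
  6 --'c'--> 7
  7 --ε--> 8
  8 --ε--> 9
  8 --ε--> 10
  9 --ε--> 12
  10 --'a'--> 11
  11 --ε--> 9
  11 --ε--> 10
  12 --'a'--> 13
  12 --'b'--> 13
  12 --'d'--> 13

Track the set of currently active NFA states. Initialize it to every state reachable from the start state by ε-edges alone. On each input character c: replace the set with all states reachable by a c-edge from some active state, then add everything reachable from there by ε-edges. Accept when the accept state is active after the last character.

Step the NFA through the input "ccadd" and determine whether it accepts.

S₀ = ε-closure({0}) = {0,1,2,4}
'c' @ 1: {5,6}
'c' @ 2: {7,8,9,10,12}
'a' @ 3: {9,10,11,12,13}  ✓accept
'd' @ 4: {13}  ✓accept
'd' @ 5: {}  — no active states
after full input: {}  (accept=13 not in)

Answer: REJECT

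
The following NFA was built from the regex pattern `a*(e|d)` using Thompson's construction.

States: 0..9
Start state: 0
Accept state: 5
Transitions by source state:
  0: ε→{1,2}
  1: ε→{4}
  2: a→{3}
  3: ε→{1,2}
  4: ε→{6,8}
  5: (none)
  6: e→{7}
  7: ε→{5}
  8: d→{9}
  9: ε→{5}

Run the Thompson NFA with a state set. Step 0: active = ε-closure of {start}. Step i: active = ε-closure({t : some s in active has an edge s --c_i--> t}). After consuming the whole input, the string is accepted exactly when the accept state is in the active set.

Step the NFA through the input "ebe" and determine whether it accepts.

Answer: REJECT

Trace:
S₀ = ε-closure({0}) = {0,1,2,4,6,8}
'e' @ 1: {5,7}  ✓accept
'b' @ 2: {}  — no active states
rest 'e' ignored (set empty)
final: {}; accept 5 not in set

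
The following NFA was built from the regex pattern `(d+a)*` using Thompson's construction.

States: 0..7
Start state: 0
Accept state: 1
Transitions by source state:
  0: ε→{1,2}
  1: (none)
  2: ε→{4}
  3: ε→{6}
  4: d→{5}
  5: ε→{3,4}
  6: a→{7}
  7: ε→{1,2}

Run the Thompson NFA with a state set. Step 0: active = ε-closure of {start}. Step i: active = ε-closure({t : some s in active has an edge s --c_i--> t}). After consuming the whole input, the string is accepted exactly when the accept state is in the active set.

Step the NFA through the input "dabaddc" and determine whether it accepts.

Answer: REJECT

Derivation:
initial (ε-close {0}): {0,1,2,4}
'd' @ 1: {3,4,5,6}
'a' @ 2: {1,2,4,7}  ✓accept
'b' @ 3: {}  — no active states
rest 'addc' ignored (set empty)
after full input: {}  (accept=1 not in)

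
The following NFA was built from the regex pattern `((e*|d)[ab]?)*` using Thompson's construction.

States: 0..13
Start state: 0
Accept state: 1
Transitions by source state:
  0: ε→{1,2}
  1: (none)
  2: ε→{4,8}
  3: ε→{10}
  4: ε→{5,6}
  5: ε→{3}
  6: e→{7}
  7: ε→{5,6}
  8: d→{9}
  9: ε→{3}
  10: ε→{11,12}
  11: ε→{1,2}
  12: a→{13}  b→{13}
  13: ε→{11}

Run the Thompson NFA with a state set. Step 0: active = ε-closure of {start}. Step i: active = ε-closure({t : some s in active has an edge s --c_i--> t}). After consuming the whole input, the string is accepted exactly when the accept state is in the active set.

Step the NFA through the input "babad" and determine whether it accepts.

Answer: ACCEPT

Derivation:
initial (ε-close {0}): {0,1,2,3,4,5,6,8,10,11,12}
'b' @ 1: {1,2,3,4,5,6,8,10,11,12,13}  [accepting]
'a' @ 2: {1,2,3,4,5,6,8,10,11,12,13}  [accepting]
'b' @ 3: {1,2,3,4,5,6,8,10,11,12,13}  [accepting]
'a' @ 4: {1,2,3,4,5,6,8,10,11,12,13}  [accepting]
'd' @ 5: {1,2,3,4,5,6,8,9,10,11,12}  [accepting]
after full input: {1,2,3,4,5,6,8,9,10,11,12}  (accept=1 in)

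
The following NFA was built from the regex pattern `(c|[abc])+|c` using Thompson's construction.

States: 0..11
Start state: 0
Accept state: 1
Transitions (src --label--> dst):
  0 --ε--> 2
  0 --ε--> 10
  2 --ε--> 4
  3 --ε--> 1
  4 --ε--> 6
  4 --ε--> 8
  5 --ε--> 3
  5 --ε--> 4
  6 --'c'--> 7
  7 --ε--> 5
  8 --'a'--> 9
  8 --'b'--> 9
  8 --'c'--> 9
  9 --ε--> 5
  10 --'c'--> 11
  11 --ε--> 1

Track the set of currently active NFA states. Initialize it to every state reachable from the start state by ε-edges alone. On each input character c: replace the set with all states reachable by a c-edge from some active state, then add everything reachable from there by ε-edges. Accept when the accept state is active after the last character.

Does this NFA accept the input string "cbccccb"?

Answer: ACCEPT

Steps:
start: ε-closure({0}) = {0,2,4,6,8,10}
'c' @ 1: {1,3,4,5,6,7,8,9,11}  [accepting]
'b' @ 2: {1,3,4,5,6,8,9}  [accepting]
'c' @ 3: {1,3,4,5,6,7,8,9}  [accepting]
'c' @ 4: {1,3,4,5,6,7,8,9}  [accepting]
'c' @ 5: {1,3,4,5,6,7,8,9}  [accepting]
'c' @ 6: {1,3,4,5,6,7,8,9}  [accepting]
'b' @ 7: {1,3,4,5,6,8,9}  [accepting]
after full input: {1,3,4,5,6,8,9}  (accept=1 in)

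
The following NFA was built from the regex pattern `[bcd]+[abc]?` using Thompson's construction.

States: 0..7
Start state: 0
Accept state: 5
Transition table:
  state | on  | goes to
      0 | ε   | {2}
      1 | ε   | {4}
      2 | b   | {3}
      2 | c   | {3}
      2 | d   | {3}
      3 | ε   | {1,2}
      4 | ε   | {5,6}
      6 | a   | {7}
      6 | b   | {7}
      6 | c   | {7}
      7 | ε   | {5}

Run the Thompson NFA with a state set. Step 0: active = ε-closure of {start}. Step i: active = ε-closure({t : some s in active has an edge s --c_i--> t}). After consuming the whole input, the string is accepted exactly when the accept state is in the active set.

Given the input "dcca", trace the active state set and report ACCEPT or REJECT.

S₀ = ε-closure({0}) = {0,2}
'd' @ 1: {1,2,3,4,5,6}  ✓accept
'c' @ 2: {1,2,3,4,5,6,7}  ✓accept
'c' @ 3: {1,2,3,4,5,6,7}  ✓accept
'a' @ 4: {5,7}  ✓accept
end set {5,7} — state 5 in

Answer: ACCEPT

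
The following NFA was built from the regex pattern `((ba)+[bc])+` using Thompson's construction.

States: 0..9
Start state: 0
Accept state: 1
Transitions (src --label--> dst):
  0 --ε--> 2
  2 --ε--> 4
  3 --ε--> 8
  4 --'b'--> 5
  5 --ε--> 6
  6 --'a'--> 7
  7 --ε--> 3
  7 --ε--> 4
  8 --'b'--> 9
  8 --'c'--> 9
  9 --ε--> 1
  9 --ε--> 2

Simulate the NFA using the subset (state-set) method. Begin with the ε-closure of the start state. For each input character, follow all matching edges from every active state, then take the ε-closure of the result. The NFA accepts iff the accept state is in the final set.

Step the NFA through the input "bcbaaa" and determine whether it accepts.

S₀ = ε-closure({0}) = {0,2,4}
'b' @ 1: {5,6}
'c' @ 2: {}  — no active states
rest 'baaa' ignored (set empty)
final: {}; accept 1 not in set

Answer: REJECT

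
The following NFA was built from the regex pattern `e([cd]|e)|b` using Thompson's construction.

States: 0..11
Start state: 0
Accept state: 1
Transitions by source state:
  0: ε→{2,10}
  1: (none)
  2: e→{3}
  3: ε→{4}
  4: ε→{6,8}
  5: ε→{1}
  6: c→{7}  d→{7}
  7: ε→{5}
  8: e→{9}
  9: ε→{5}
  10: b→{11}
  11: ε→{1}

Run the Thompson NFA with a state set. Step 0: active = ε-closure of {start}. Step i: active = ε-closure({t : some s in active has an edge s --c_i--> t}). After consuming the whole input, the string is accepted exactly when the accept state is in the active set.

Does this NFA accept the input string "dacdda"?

Answer: REJECT

Trace:
start: ε-closure({0}) = {0,2,10}
'd' @ 1: {}  — dead — no transitions
rest 'acdda' ignored (set empty)
final: {}; accept 1 not in set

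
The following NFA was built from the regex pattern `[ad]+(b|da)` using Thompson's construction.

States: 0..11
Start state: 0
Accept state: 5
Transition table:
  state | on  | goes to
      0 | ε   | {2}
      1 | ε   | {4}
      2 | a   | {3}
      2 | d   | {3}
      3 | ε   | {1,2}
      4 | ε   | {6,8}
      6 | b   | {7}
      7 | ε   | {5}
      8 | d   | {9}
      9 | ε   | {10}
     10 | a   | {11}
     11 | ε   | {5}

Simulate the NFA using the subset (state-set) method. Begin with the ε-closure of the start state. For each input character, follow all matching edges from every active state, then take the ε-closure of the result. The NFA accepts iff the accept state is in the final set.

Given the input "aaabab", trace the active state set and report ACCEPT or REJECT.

start: ε-closure({0}) = {0,2}
'a' @ 1: {1,2,3,4,6,8}
'a' @ 2: {1,2,3,4,6,8}
'a' @ 3: {1,2,3,4,6,8}
'b' @ 4: {5,7}  (accept∈set)
'a' @ 5: {}  — dead — no transitions
rest 'b' ignored (set empty)
after full input: {}  (accept=5 not in)

Answer: REJECT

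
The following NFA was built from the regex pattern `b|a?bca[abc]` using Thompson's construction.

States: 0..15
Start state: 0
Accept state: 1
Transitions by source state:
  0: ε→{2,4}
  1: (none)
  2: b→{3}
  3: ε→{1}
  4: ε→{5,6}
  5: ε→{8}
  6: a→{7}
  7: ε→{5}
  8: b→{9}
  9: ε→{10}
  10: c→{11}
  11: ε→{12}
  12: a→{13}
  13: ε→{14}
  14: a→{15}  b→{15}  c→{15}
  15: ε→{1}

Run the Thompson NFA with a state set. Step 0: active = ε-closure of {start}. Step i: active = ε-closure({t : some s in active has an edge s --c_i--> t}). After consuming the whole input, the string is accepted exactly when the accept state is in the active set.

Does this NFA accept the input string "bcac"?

S₀ = ε-closure({0}) = {0,2,4,5,6,8}
'b' @ 1: {1,3,9,10}  ✓accept
'c' @ 2: {11,12}
'a' @ 3: {13,14}
'c' @ 4: {1,15}  ✓accept
after full input: {1,15}  (accept=1 in)

Answer: ACCEPT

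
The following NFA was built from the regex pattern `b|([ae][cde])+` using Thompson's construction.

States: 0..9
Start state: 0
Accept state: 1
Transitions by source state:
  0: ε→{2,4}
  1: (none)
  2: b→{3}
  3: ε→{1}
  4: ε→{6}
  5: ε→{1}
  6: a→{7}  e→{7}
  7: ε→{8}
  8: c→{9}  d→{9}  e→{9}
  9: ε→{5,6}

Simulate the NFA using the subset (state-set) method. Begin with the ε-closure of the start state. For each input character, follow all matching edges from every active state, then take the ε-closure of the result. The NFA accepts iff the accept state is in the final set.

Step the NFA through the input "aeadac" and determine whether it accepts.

S₀ = ε-closure({0}) = {0,2,4,6}
'a' @ 1: {7,8}
'e' @ 2: {1,5,6,9}  ✓accept
'a' @ 3: {7,8}
'd' @ 4: {1,5,6,9}  ✓accept
'a' @ 5: {7,8}
'c' @ 6: {1,5,6,9}  ✓accept
end set {1,5,6,9} — state 1 in

Answer: ACCEPT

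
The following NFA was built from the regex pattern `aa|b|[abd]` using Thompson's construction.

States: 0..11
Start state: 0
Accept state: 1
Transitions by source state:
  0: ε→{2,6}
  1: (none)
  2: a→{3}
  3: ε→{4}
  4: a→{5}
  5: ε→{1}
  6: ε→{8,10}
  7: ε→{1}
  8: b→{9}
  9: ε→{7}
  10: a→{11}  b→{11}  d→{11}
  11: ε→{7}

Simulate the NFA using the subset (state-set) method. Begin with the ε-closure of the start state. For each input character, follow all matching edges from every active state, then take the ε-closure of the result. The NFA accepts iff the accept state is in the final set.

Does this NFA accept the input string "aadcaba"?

Answer: REJECT

Steps:
start: ε-closure({0}) = {0,2,6,8,10}
'a' @ 1: {1,3,4,7,11}  [accepting]
'a' @ 2: {1,5}  [accepting]
'd' @ 3: {}  — dead — no transitions
rest 'caba' ignored (set empty)
final: {}; accept 1 not in set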